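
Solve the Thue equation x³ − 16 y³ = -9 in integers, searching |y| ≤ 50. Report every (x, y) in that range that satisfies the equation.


The equation is x³ - 16y³ = -9. For fixed y, x³ = 16·y³ − 9, so a solution requires the RHS to be a perfect cube.
Strategy: iterate y from -50 to 50, compute RHS = 16·y³ − 9, and check whether it is a (positive or negative) perfect cube.
Check small values of y:
  y = 0: RHS = -9 is not a perfect cube.
  y = 1: RHS = 7 is not a perfect cube.
  y = -1: RHS = -25 is not a perfect cube.
  y = 2: RHS = 119 is not a perfect cube.
  y = -2: RHS = -137 is not a perfect cube.
  y = 3: RHS = 423 is not a perfect cube.
  y = -3: RHS = -441 is not a perfect cube.
Continuing the search up to |y| = 50 finds no solutions either.
No (x, y) in the scanned range satisfies the equation.

No integer solutions with |y| ≤ 50.


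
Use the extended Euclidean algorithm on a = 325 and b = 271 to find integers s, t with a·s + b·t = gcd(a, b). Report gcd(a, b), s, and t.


Euclidean algorithm on (325, 271) — divide until remainder is 0:
  325 = 1 · 271 + 54
  271 = 5 · 54 + 1
  54 = 54 · 1 + 0
gcd(325, 271) = 1.
Track Bezout coefficients alongside the remainders: start with r₀ = 325 = a·1 + b·0 (s = 1, t = 0) and r₁ = 271 = a·0 + b·1 (s = 0, t = 1); each new remainder r_{k+1} = r_{k-1} − q_k·r_k inherits s_{k+1} = s_{k-1} − q_k·s_k, t_{k+1} = t_{k-1} − q_k·t_k, so r_k = a·s_k + b·t_k at every step:
  q = 1: r = 54, s = 1 − 1·0 = 1, t = 0 − 1·1 = -1  (check: 325·1 + 271·(-1) = 54)
  q = 5: r = 1, s = 0 − 5·1 = -5, t = 1 − 5·(-1) = 6  (check: 325·(-5) + 271·6 = 1)
The row with r = 1 (the gcd) gives the Bezout coefficients s = -5, t = 6.
Result: 325 · (-5) + 271 · (6) = 1.

gcd(325, 271) = 1; s = -5, t = 6 (check: 325·(-5) + 271·6 = 1).


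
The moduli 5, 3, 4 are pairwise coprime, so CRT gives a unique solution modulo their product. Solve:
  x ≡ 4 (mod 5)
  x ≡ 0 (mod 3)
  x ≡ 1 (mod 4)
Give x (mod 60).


Moduli 5, 3, 4 are pairwise coprime; by CRT there is a unique solution modulo M = 5 · 3 · 4 = 60.
Solve pairwise, accumulating the modulus:
  Start with x ≡ 4 (mod 5).
  Combine with x ≡ 0 (mod 3): since gcd(5, 3) = 1, we get a unique residue mod 15.
    Write x = 4 + 5·t and substitute into x ≡ 0 (mod 3): 5·t ≡ 0 − 4 = -4 (mod 3).
    Reduce coefficients mod 3: 2·t ≡ 2 (mod 3).
    The inverse of 2 mod 3 is 2 (since 2·2 = 4 = 1·3 + 1), so t ≡ 2·2 = 4 ≡ 1 (mod 3).
    Then x = 4 + 5·1 = 9, valid modulo lcm(5, 3) = 15: x ≡ 9 (mod 15).
  Combine with x ≡ 1 (mod 4): since gcd(15, 4) = 1, we get a unique residue mod 60.
    Write x = 9 + 15·t and substitute into x ≡ 1 (mod 4): 15·t ≡ 1 − 9 = -8 (mod 4).
    Reduce coefficients mod 4: 3·t ≡ 0 (mod 4).
    The inverse of 3 mod 4 is 3 (since 3·3 = 9 = 2·4 + 1), so t ≡ 3·0 = 0 ≡ 0 (mod 4).
    Then x = 9 + 15·0 = 9, valid modulo lcm(15, 4) = 60: x ≡ 9 (mod 60).
Verify: 9 mod 5 = 4 ✓, 9 mod 3 = 0 ✓, 9 mod 4 = 1 ✓.

x ≡ 9 (mod 60).


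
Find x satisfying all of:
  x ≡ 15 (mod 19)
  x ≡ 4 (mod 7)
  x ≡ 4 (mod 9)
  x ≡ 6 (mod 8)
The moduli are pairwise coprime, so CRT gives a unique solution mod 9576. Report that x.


Product of moduli M = 19 · 7 · 9 · 8 = 9576.
Merge one congruence at a time:
  Start: x ≡ 15 (mod 19).
  Combine with x ≡ 4 (mod 7); new modulus lcm = 133.
    Write x = 15 + 19·t and substitute into x ≡ 4 (mod 7): 19·t ≡ 4 − 15 = -11 (mod 7).
    Reduce coefficients mod 7: 5·t ≡ 3 (mod 7).
    The inverse of 5 mod 7 is 3 (since 5·3 = 15 = 2·7 + 1), so t ≡ 3·3 = 9 ≡ 2 (mod 7).
    Then x = 15 + 19·2 = 53, valid modulo lcm(19, 7) = 133: x ≡ 53 (mod 133).
  Combine with x ≡ 4 (mod 9); new modulus lcm = 1197.
    Write x = 53 + 133·t and substitute into x ≡ 4 (mod 9): 133·t ≡ 4 − 53 = -49 (mod 9).
    Reduce coefficients mod 9: 7·t ≡ 5 (mod 9).
    The inverse of 7 mod 9 is 4 (since 7·4 = 28 = 3·9 + 1), so t ≡ 4·5 = 20 ≡ 2 (mod 9).
    Then x = 53 + 133·2 = 319, valid modulo lcm(133, 9) = 1197: x ≡ 319 (mod 1197).
  Combine with x ≡ 6 (mod 8); new modulus lcm = 9576.
    Write x = 319 + 1197·t and substitute into x ≡ 6 (mod 8): 1197·t ≡ 6 − 319 = -313 (mod 8).
    Reduce coefficients mod 8: 5·t ≡ 7 (mod 8).
    The inverse of 5 mod 8 is 5 (since 5·5 = 25 = 3·8 + 1), so t ≡ 5·7 = 35 ≡ 3 (mod 8).
    Then x = 319 + 1197·3 = 3910, valid modulo lcm(1197, 8) = 9576: x ≡ 3910 (mod 9576).
Verify against each original: 3910 mod 19 = 15, 3910 mod 7 = 4, 3910 mod 9 = 4, 3910 mod 8 = 6.

x ≡ 3910 (mod 9576).


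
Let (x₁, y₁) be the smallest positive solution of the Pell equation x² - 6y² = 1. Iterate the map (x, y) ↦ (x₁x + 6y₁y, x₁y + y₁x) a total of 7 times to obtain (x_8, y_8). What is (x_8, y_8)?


Step 1: Find the fundamental solution (x₁, y₁) of x² - 6y² = 1.
  Expand √6 as a continued fraction. a₀ = ⌊√6⌋ = 2; iterate m_{k+1} = d_k·a_k − m_k, d_{k+1} = (6 − m_{k+1}²)/d_k, a_{k+1} = ⌊(a₀ + m_{k+1})/d_{k+1}⌋ (starting m₀ = 0, d₀ = 1), with convergents p_k = a_k·p_{k-1} + p_{k-2}, q_k = a_k·q_{k-1} + q_{k-2} (p₋₁ = 1, q₋₁ = 0):
  k = 0: a₀ = 2; p₀/q₀ = 2/1; p₀² − 6·q₀² = 4 − 6 = -2.
  k = 1: m = 2, d = 2, a = ⌊(2 + 2)/2⌋ = 2; p/q = (2·2 + 1)/(2·1 + 0) = 5/2; p² − 6·q² = 25 − 24 = 1.
  The first convergent with p² − 6·q² = 1 gives the fundamental solution (x₁, y₁) = (5, 2).
Step 2: Apply the recurrence (x_{n+1}, y_{n+1}) = (x₁x_n + 6y₁y_n, x₁y_n + y₁x_n) repeatedly.
  From (x_1, y_1) = (5, 2): x_2 = 5·5 + 6·2·2 = 49; y_2 = 5·2 + 2·5 = 20.
  From (x_2, y_2) = (49, 20): x_3 = 5·49 + 6·2·20 = 485; y_3 = 5·20 + 2·49 = 198.
  From (x_3, y_3) = (485, 198): x_4 = 5·485 + 6·2·198 = 4801; y_4 = 5·198 + 2·485 = 1960.
  From (x_4, y_4) = (4801, 1960): x_5 = 5·4801 + 6·2·1960 = 47525; y_5 = 5·1960 + 2·4801 = 19402.
  From (x_5, y_5) = (47525, 19402): x_6 = 5·47525 + 6·2·19402 = 470449; y_6 = 5·19402 + 2·47525 = 192060.
  From (x_6, y_6) = (470449, 192060): x_7 = 5·470449 + 6·2·192060 = 4656965; y_7 = 5·192060 + 2·470449 = 1901198.
  From (x_7, y_7) = (4656965, 1901198): x_8 = 5·4656965 + 6·2·1901198 = 46099201; y_8 = 5·1901198 + 2·4656965 = 18819920.
Step 3: Verify x_8² - 6·y_8² = 2125136332838401 - 2125136332838400 = 1 (should be 1). ✓

(x_1, y_1) = (5, 2); (x_8, y_8) = (46099201, 18819920).


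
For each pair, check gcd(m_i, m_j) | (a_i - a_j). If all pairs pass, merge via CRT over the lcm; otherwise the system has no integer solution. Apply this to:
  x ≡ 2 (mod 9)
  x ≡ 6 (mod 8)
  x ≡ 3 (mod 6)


Moduli 9, 8, 6 are not pairwise coprime, so CRT works modulo lcm(m_i) when all pairwise compatibility conditions hold.
Pairwise compatibility: gcd(m_i, m_j) must divide a_i - a_j for every pair.
Merge one congruence at a time:
  Start: x ≡ 2 (mod 9).
  Combine with x ≡ 6 (mod 8): gcd(9, 8) = 1; 6 - 2 = 4, which IS divisible by 1, so compatible.
    Write x = 2 + 9·t and substitute into x ≡ 6 (mod 8): 9·t ≡ 6 − 2 = 4 (mod 8).
    Reduce coefficients mod 8: 1·t ≡ 4 (mod 8).
    So t ≡ 4 (mod 8).
    Then x = 2 + 9·4 = 38, valid modulo lcm(9, 8) = 72: x ≡ 38 (mod 72).
  Combine with x ≡ 3 (mod 6): gcd(72, 6) = 6, and 3 - 38 = -35 is NOT divisible by 6.
    ⇒ system is inconsistent (no integer solution).

No solution (the system is inconsistent).


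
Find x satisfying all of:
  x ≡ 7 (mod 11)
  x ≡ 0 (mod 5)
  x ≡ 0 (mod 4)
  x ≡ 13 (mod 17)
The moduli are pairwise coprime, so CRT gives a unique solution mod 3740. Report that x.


Product of moduli M = 11 · 5 · 4 · 17 = 3740.
Merge one congruence at a time:
  Start: x ≡ 7 (mod 11).
  Combine with x ≡ 0 (mod 5); new modulus lcm = 55.
    Write x = 7 + 11·t and substitute into x ≡ 0 (mod 5): 11·t ≡ 0 − 7 = -7 (mod 5).
    Reduce coefficients mod 5: 1·t ≡ 3 (mod 5).
    So t ≡ 3 (mod 5).
    Then x = 7 + 11·3 = 40, valid modulo lcm(11, 5) = 55: x ≡ 40 (mod 55).
  Combine with x ≡ 0 (mod 4); new modulus lcm = 220.
    Write x = 40 + 55·t and substitute into x ≡ 0 (mod 4): 55·t ≡ 0 − 40 = -40 (mod 4).
    Reduce coefficients mod 4: 3·t ≡ 0 (mod 4).
    The inverse of 3 mod 4 is 3 (since 3·3 = 9 = 2·4 + 1), so t ≡ 3·0 = 0 ≡ 0 (mod 4).
    Then x = 40 + 55·0 = 40, valid modulo lcm(55, 4) = 220: x ≡ 40 (mod 220).
  Combine with x ≡ 13 (mod 17); new modulus lcm = 3740.
    Write x = 40 + 220·t and substitute into x ≡ 13 (mod 17): 220·t ≡ 13 − 40 = -27 (mod 17).
    Reduce coefficients mod 17: 16·t ≡ 7 (mod 17).
    The inverse of 16 mod 17 is 16 (since 16·16 = 256 = 15·17 + 1), so t ≡ 16·7 = 112 ≡ 10 (mod 17).
    Then x = 40 + 220·10 = 2240, valid modulo lcm(220, 17) = 3740: x ≡ 2240 (mod 3740).
Verify against each original: 2240 mod 11 = 7, 2240 mod 5 = 0, 2240 mod 4 = 0, 2240 mod 17 = 13.

x ≡ 2240 (mod 3740).


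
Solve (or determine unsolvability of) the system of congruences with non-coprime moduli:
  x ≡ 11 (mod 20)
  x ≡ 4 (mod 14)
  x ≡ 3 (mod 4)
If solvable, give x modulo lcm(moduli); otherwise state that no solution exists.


Moduli 20, 14, 4 are not pairwise coprime, so CRT works modulo lcm(m_i) when all pairwise compatibility conditions hold.
Pairwise compatibility: gcd(m_i, m_j) must divide a_i - a_j for every pair.
Merge one congruence at a time:
  Start: x ≡ 11 (mod 20).
  Combine with x ≡ 4 (mod 14): gcd(20, 14) = 2, and 4 - 11 = -7 is NOT divisible by 2.
    ⇒ system is inconsistent (no integer solution).

No solution (the system is inconsistent).


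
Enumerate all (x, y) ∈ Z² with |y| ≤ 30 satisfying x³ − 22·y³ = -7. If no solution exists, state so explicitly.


The equation is x³ - 22y³ = -7. For fixed y, x³ = 22·y³ − 7, so a solution requires the RHS to be a perfect cube.
Strategy: iterate y from -30 to 30, compute RHS = 22·y³ − 7, and check whether it is a (positive or negative) perfect cube.
Check small values of y:
  y = 0: RHS = -7 is not a perfect cube.
  y = 1: RHS = 15 is not a perfect cube.
  y = -1: RHS = -29 is not a perfect cube.
  y = 2: RHS = 169 is not a perfect cube.
  y = -2: RHS = -183 is not a perfect cube.
  y = 3: RHS = 587 is not a perfect cube.
  y = -3: RHS = -601 is not a perfect cube.
Continuing the search up to |y| = 30 finds no solutions either.
No (x, y) in the scanned range satisfies the equation.

No integer solutions with |y| ≤ 30.


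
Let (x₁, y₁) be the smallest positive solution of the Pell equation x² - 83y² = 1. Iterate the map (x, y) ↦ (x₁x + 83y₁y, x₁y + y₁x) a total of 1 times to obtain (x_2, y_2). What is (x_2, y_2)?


Step 1: Find the fundamental solution (x₁, y₁) of x² - 83y² = 1.
  Expand √83 as a continued fraction. a₀ = ⌊√83⌋ = 9; iterate m_{k+1} = d_k·a_k − m_k, d_{k+1} = (83 − m_{k+1}²)/d_k, a_{k+1} = ⌊(a₀ + m_{k+1})/d_{k+1}⌋ (starting m₀ = 0, d₀ = 1), with convergents p_k = a_k·p_{k-1} + p_{k-2}, q_k = a_k·q_{k-1} + q_{k-2} (p₋₁ = 1, q₋₁ = 0):
  k = 0: a₀ = 9; p₀/q₀ = 9/1; p₀² − 83·q₀² = 81 − 83 = -2.
  k = 1: m = 9, d = 2, a = ⌊(9 + 9)/2⌋ = 9; p/q = (9·9 + 1)/(9·1 + 0) = 82/9; p² − 83·q² = 6724 − 6723 = 1.
  The first convergent with p² − 83·q² = 1 gives the fundamental solution (x₁, y₁) = (82, 9).
Step 2: Apply the recurrence (x_{n+1}, y_{n+1}) = (x₁x_n + 83y₁y_n, x₁y_n + y₁x_n) repeatedly.
  From (x_1, y_1) = (82, 9): x_2 = 82·82 + 83·9·9 = 13447; y_2 = 82·9 + 9·82 = 1476.
Step 3: Verify x_2² - 83·y_2² = 180821809 - 180821808 = 1 (should be 1). ✓

(x_1, y_1) = (82, 9); (x_2, y_2) = (13447, 1476).


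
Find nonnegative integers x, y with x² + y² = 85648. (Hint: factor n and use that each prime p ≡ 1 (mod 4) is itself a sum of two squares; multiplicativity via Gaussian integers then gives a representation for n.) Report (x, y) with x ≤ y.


Step 1: Factor n = 85648 = 2^4 · 53 · 101.
Step 2: Check the mod-4 condition on each prime factor: 2 = 2 (special); 53 ≡ 1 (mod 4), exponent 1; 101 ≡ 1 (mod 4), exponent 1.
All primes ≡ 3 (mod 4) appear to even exponent (or don't appear), so by the two-squares theorem n IS expressible as a sum of two squares.
Step 3: Build a representation. Group n = k² · m with k = 4 and m = 53 · 101 = 5353 (a product of primes ≡ 1 (mod 4)); a representation of m scales to one of n via (k·x)² + (k·y)² = k²(x² + y²). Each prime p ≡ 1 (mod 4) is itself a sum of two squares; find a² by testing p − a² for a perfect square:
  53: 53 − 1² = 52, 53 − 2² = 49 = 7² ⇒ 53 = 2² + 7².
  101: 101 − 1² = 100 = 10² ⇒ 101 = 1² + 10².
  Combine using the Brahmagupta–Fibonacci identity (a² + b²)(c² + d²) = (ac − bd)² + (ad + bc)² = (ac + bd)² + (ad − bc)²:
  53 · 101 = 5353: from (2² + 7²)(1² + 10²), take (2·1 − 7·10, 2·10 + 7·1) = (2 − 70, 20 + 7) = (-68, 27); dropping signs (only squares matter) gives (68, 27); check 68² + 27² = 4624 + 729 = 5353 ✓.
  Scale by k = 4: (4·68, 4·27) = (272, 108).
Step 4: Order so x ≤ y and verify: 108² + 272² = 11664 + 73984 = 85648 = n. ✓

n = 85648 = 108² + 272² (one valid representation with x ≤ y).


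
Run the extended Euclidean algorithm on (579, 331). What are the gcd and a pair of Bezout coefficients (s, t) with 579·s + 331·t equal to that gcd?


Euclidean algorithm on (579, 331) — divide until remainder is 0:
  579 = 1 · 331 + 248
  331 = 1 · 248 + 83
  248 = 2 · 83 + 82
  83 = 1 · 82 + 1
  82 = 82 · 1 + 0
gcd(579, 331) = 1.
Track Bezout coefficients alongside the remainders: start with r₀ = 579 = a·1 + b·0 (s = 1, t = 0) and r₁ = 331 = a·0 + b·1 (s = 0, t = 1); each new remainder r_{k+1} = r_{k-1} − q_k·r_k inherits s_{k+1} = s_{k-1} − q_k·s_k, t_{k+1} = t_{k-1} − q_k·t_k, so r_k = a·s_k + b·t_k at every step:
  q = 1: r = 248, s = 1 − 1·0 = 1, t = 0 − 1·1 = -1  (check: 579·1 + 331·(-1) = 248)
  q = 1: r = 83, s = 0 − 1·1 = -1, t = 1 − 1·(-1) = 2  (check: 579·(-1) + 331·2 = 83)
  q = 2: r = 82, s = 1 − 2·(-1) = 3, t = -1 − 2·2 = -5  (check: 579·3 + 331·(-5) = 82)
  q = 1: r = 1, s = -1 − 1·3 = -4, t = 2 − 1·(-5) = 7  (check: 579·(-4) + 331·7 = 1)
The row with r = 1 (the gcd) gives the Bezout coefficients s = -4, t = 7.
Result: 579 · (-4) + 331 · (7) = 1.

gcd(579, 331) = 1; s = -4, t = 7 (check: 579·(-4) + 331·7 = 1).


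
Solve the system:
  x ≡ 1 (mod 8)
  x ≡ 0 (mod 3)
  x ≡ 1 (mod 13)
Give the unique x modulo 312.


Moduli 8, 3, 13 are pairwise coprime; by CRT there is a unique solution modulo M = 8 · 3 · 13 = 312.
Solve pairwise, accumulating the modulus:
  Start with x ≡ 1 (mod 8).
  Combine with x ≡ 0 (mod 3): since gcd(8, 3) = 1, we get a unique residue mod 24.
    Write x = 1 + 8·t and substitute into x ≡ 0 (mod 3): 8·t ≡ 0 − 1 = -1 (mod 3).
    Reduce coefficients mod 3: 2·t ≡ 2 (mod 3).
    The inverse of 2 mod 3 is 2 (since 2·2 = 4 = 1·3 + 1), so t ≡ 2·2 = 4 ≡ 1 (mod 3).
    Then x = 1 + 8·1 = 9, valid modulo lcm(8, 3) = 24: x ≡ 9 (mod 24).
  Combine with x ≡ 1 (mod 13): since gcd(24, 13) = 1, we get a unique residue mod 312.
    Write x = 9 + 24·t and substitute into x ≡ 1 (mod 13): 24·t ≡ 1 − 9 = -8 (mod 13).
    Reduce coefficients mod 13: 11·t ≡ 5 (mod 13).
    The inverse of 11 mod 13 is 6 (since 11·6 = 66 = 5·13 + 1), so t ≡ 6·5 = 30 ≡ 4 (mod 13).
    Then x = 9 + 24·4 = 105, valid modulo lcm(24, 13) = 312: x ≡ 105 (mod 312).
Verify: 105 mod 8 = 1 ✓, 105 mod 3 = 0 ✓, 105 mod 13 = 1 ✓.

x ≡ 105 (mod 312).


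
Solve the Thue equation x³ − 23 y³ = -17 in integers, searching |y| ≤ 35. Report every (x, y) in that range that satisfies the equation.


The equation is x³ - 23y³ = -17. For fixed y, x³ = 23·y³ − 17, so a solution requires the RHS to be a perfect cube.
Strategy: iterate y from -35 to 35, compute RHS = 23·y³ − 17, and check whether it is a (positive or negative) perfect cube.
Check small values of y:
  y = 0: RHS = -17 is not a perfect cube.
  y = 1: RHS = 6 is not a perfect cube.
  y = -1: RHS = -40 is not a perfect cube.
  y = 2: RHS = 167 is not a perfect cube.
  y = -2: RHS = -201 is not a perfect cube.
  y = 3: RHS = 604 is not a perfect cube.
  y = -3: RHS = -638 is not a perfect cube.
Continuing the search up to |y| = 35 finds no solutions either.
No (x, y) in the scanned range satisfies the equation.

No integer solutions with |y| ≤ 35.


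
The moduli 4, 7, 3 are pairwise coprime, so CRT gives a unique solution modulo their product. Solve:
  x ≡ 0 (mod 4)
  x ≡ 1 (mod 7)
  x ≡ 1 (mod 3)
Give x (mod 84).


Moduli 4, 7, 3 are pairwise coprime; by CRT there is a unique solution modulo M = 4 · 7 · 3 = 84.
Solve pairwise, accumulating the modulus:
  Start with x ≡ 0 (mod 4).
  Combine with x ≡ 1 (mod 7): since gcd(4, 7) = 1, we get a unique residue mod 28.
    Write x = 0 + 4·t and substitute into x ≡ 1 (mod 7): 4·t ≡ 1 − 0 = 1 (mod 7).
    The inverse of 4 mod 7 is 2 (since 4·2 = 8 = 1·7 + 1), so t ≡ 2·1 = 2 ≡ 2 (mod 7).
    Then x = 0 + 4·2 = 8, valid modulo lcm(4, 7) = 28: x ≡ 8 (mod 28).
  Combine with x ≡ 1 (mod 3): since gcd(28, 3) = 1, we get a unique residue mod 84.
    Write x = 8 + 28·t and substitute into x ≡ 1 (mod 3): 28·t ≡ 1 − 8 = -7 (mod 3).
    Reduce coefficients mod 3: 1·t ≡ 2 (mod 3).
    So t ≡ 2 (mod 3).
    Then x = 8 + 28·2 = 64, valid modulo lcm(28, 3) = 84: x ≡ 64 (mod 84).
Verify: 64 mod 4 = 0 ✓, 64 mod 7 = 1 ✓, 64 mod 3 = 1 ✓.

x ≡ 64 (mod 84).


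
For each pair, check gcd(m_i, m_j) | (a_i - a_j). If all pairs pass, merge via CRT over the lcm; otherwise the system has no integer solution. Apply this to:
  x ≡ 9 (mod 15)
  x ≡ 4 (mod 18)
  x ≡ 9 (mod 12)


Moduli 15, 18, 12 are not pairwise coprime, so CRT works modulo lcm(m_i) when all pairwise compatibility conditions hold.
Pairwise compatibility: gcd(m_i, m_j) must divide a_i - a_j for every pair.
Merge one congruence at a time:
  Start: x ≡ 9 (mod 15).
  Combine with x ≡ 4 (mod 18): gcd(15, 18) = 3, and 4 - 9 = -5 is NOT divisible by 3.
    ⇒ system is inconsistent (no integer solution).

No solution (the system is inconsistent).


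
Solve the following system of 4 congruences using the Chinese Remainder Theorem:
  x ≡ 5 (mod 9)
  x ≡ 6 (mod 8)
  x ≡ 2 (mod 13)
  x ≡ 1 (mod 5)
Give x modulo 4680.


Product of moduli M = 9 · 8 · 13 · 5 = 4680.
Merge one congruence at a time:
  Start: x ≡ 5 (mod 9).
  Combine with x ≡ 6 (mod 8); new modulus lcm = 72.
    Write x = 5 + 9·t and substitute into x ≡ 6 (mod 8): 9·t ≡ 6 − 5 = 1 (mod 8).
    Reduce coefficients mod 8: 1·t ≡ 1 (mod 8).
    So t ≡ 1 (mod 8).
    Then x = 5 + 9·1 = 14, valid modulo lcm(9, 8) = 72: x ≡ 14 (mod 72).
  Combine with x ≡ 2 (mod 13); new modulus lcm = 936.
    Write x = 14 + 72·t and substitute into x ≡ 2 (mod 13): 72·t ≡ 2 − 14 = -12 (mod 13).
    Reduce coefficients mod 13: 7·t ≡ 1 (mod 13).
    The inverse of 7 mod 13 is 2 (since 7·2 = 14 = 1·13 + 1), so t ≡ 2·1 = 2 ≡ 2 (mod 13).
    Then x = 14 + 72·2 = 158, valid modulo lcm(72, 13) = 936: x ≡ 158 (mod 936).
  Combine with x ≡ 1 (mod 5); new modulus lcm = 4680.
    Write x = 158 + 936·t and substitute into x ≡ 1 (mod 5): 936·t ≡ 1 − 158 = -157 (mod 5).
    Reduce coefficients mod 5: 1·t ≡ 3 (mod 5).
    So t ≡ 3 (mod 5).
    Then x = 158 + 936·3 = 2966, valid modulo lcm(936, 5) = 4680: x ≡ 2966 (mod 4680).
Verify against each original: 2966 mod 9 = 5, 2966 mod 8 = 6, 2966 mod 13 = 2, 2966 mod 5 = 1.

x ≡ 2966 (mod 4680).


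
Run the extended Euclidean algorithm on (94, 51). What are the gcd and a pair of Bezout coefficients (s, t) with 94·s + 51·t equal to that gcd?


Euclidean algorithm on (94, 51) — divide until remainder is 0:
  94 = 1 · 51 + 43
  51 = 1 · 43 + 8
  43 = 5 · 8 + 3
  8 = 2 · 3 + 2
  3 = 1 · 2 + 1
  2 = 2 · 1 + 0
gcd(94, 51) = 1.
Track Bezout coefficients alongside the remainders: start with r₀ = 94 = a·1 + b·0 (s = 1, t = 0) and r₁ = 51 = a·0 + b·1 (s = 0, t = 1); each new remainder r_{k+1} = r_{k-1} − q_k·r_k inherits s_{k+1} = s_{k-1} − q_k·s_k, t_{k+1} = t_{k-1} − q_k·t_k, so r_k = a·s_k + b·t_k at every step:
  q = 1: r = 43, s = 1 − 1·0 = 1, t = 0 − 1·1 = -1  (check: 94·1 + 51·(-1) = 43)
  q = 1: r = 8, s = 0 − 1·1 = -1, t = 1 − 1·(-1) = 2  (check: 94·(-1) + 51·2 = 8)
  q = 5: r = 3, s = 1 − 5·(-1) = 6, t = -1 − 5·2 = -11  (check: 94·6 + 51·(-11) = 3)
  q = 2: r = 2, s = -1 − 2·6 = -13, t = 2 − 2·(-11) = 24  (check: 94·(-13) + 51·24 = 2)
  q = 1: r = 1, s = 6 − 1·(-13) = 19, t = -11 − 1·24 = -35  (check: 94·19 + 51·(-35) = 1)
The row with r = 1 (the gcd) gives the Bezout coefficients s = 19, t = -35.
Result: 94 · (19) + 51 · (-35) = 1.

gcd(94, 51) = 1; s = 19, t = -35 (check: 94·19 + 51·(-35) = 1).


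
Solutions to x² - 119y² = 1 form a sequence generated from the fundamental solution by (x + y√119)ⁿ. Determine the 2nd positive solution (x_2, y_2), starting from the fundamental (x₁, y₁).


Step 1: Find the fundamental solution (x₁, y₁) of x² - 119y² = 1.
  Expand √119 as a continued fraction. a₀ = ⌊√119⌋ = 10; iterate m_{k+1} = d_k·a_k − m_k, d_{k+1} = (119 − m_{k+1}²)/d_k, a_{k+1} = ⌊(a₀ + m_{k+1})/d_{k+1}⌋ (starting m₀ = 0, d₀ = 1), with convergents p_k = a_k·p_{k-1} + p_{k-2}, q_k = a_k·q_{k-1} + q_{k-2} (p₋₁ = 1, q₋₁ = 0):
  k = 0: a₀ = 10; p₀/q₀ = 10/1; p₀² − 119·q₀² = 100 − 119 = -19.
  k = 1: m = 10, d = 19, a = ⌊(10 + 10)/19⌋ = 1; p/q = (1·10 + 1)/(1·1 + 0) = 11/1; p² − 119·q² = 121 − 119 = 2.
  k = 2: m = 9, d = 2, a = ⌊(10 + 9)/2⌋ = 9; p/q = (9·11 + 10)/(9·1 + 1) = 109/10; p² − 119·q² = 11881 − 11900 = -19.
  k = 3: m = 9, d = 19, a = ⌊(10 + 9)/19⌋ = 1; p/q = (1·109 + 11)/(1·10 + 1) = 120/11; p² − 119·q² = 14400 − 14399 = 1.
  The first convergent with p² − 119·q² = 1 gives the fundamental solution (x₁, y₁) = (120, 11).
Step 2: Apply the recurrence (x_{n+1}, y_{n+1}) = (x₁x_n + 119y₁y_n, x₁y_n + y₁x_n) repeatedly.
  From (x_1, y_1) = (120, 11): x_2 = 120·120 + 119·11·11 = 28799; y_2 = 120·11 + 11·120 = 2640.
Step 3: Verify x_2² - 119·y_2² = 829382401 - 829382400 = 1 (should be 1). ✓

(x_1, y_1) = (120, 11); (x_2, y_2) = (28799, 2640).


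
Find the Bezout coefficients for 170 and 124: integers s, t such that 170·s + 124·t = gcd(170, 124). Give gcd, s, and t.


Euclidean algorithm on (170, 124) — divide until remainder is 0:
  170 = 1 · 124 + 46
  124 = 2 · 46 + 32
  46 = 1 · 32 + 14
  32 = 2 · 14 + 4
  14 = 3 · 4 + 2
  4 = 2 · 2 + 0
gcd(170, 124) = 2.
Track Bezout coefficients alongside the remainders: start with r₀ = 170 = a·1 + b·0 (s = 1, t = 0) and r₁ = 124 = a·0 + b·1 (s = 0, t = 1); each new remainder r_{k+1} = r_{k-1} − q_k·r_k inherits s_{k+1} = s_{k-1} − q_k·s_k, t_{k+1} = t_{k-1} − q_k·t_k, so r_k = a·s_k + b·t_k at every step:
  q = 1: r = 46, s = 1 − 1·0 = 1, t = 0 − 1·1 = -1  (check: 170·1 + 124·(-1) = 46)
  q = 2: r = 32, s = 0 − 2·1 = -2, t = 1 − 2·(-1) = 3  (check: 170·(-2) + 124·3 = 32)
  q = 1: r = 14, s = 1 − 1·(-2) = 3, t = -1 − 1·3 = -4  (check: 170·3 + 124·(-4) = 14)
  q = 2: r = 4, s = -2 − 2·3 = -8, t = 3 − 2·(-4) = 11  (check: 170·(-8) + 124·11 = 4)
  q = 3: r = 2, s = 3 − 3·(-8) = 27, t = -4 − 3·11 = -37  (check: 170·27 + 124·(-37) = 2)
The row with r = 2 (the gcd) gives the Bezout coefficients s = 27, t = -37.
Result: 170 · (27) + 124 · (-37) = 2.

gcd(170, 124) = 2; s = 27, t = -37 (check: 170·27 + 124·(-37) = 2).


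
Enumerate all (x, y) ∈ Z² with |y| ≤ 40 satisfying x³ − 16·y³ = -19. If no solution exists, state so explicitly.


The equation is x³ - 16y³ = -19. For fixed y, x³ = 16·y³ − 19, so a solution requires the RHS to be a perfect cube.
Strategy: iterate y from -40 to 40, compute RHS = 16·y³ − 19, and check whether it is a (positive or negative) perfect cube.
Check small values of y:
  y = 0: RHS = -19 is not a perfect cube.
  y = 1: RHS = -3 is not a perfect cube.
  y = -1: RHS = -35 is not a perfect cube.
  y = 2: RHS = 109 is not a perfect cube.
  y = -2: RHS = -147 is not a perfect cube.
  y = 3: RHS = 413 is not a perfect cube.
  y = -3: RHS = -451 is not a perfect cube.
Continuing the search up to |y| = 40 finds no solutions either.
No (x, y) in the scanned range satisfies the equation.

No integer solutions with |y| ≤ 40.


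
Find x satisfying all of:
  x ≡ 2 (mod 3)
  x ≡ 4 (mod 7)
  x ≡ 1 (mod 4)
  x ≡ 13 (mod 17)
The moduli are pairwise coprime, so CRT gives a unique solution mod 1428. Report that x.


Product of moduli M = 3 · 7 · 4 · 17 = 1428.
Merge one congruence at a time:
  Start: x ≡ 2 (mod 3).
  Combine with x ≡ 4 (mod 7); new modulus lcm = 21.
    Write x = 2 + 3·t and substitute into x ≡ 4 (mod 7): 3·t ≡ 4 − 2 = 2 (mod 7).
    The inverse of 3 mod 7 is 5 (since 3·5 = 15 = 2·7 + 1), so t ≡ 5·2 = 10 ≡ 3 (mod 7).
    Then x = 2 + 3·3 = 11, valid modulo lcm(3, 7) = 21: x ≡ 11 (mod 21).
  Combine with x ≡ 1 (mod 4); new modulus lcm = 84.
    Write x = 11 + 21·t and substitute into x ≡ 1 (mod 4): 21·t ≡ 1 − 11 = -10 (mod 4).
    Reduce coefficients mod 4: 1·t ≡ 2 (mod 4).
    So t ≡ 2 (mod 4).
    Then x = 11 + 21·2 = 53, valid modulo lcm(21, 4) = 84: x ≡ 53 (mod 84).
  Combine with x ≡ 13 (mod 17); new modulus lcm = 1428.
    Write x = 53 + 84·t and substitute into x ≡ 13 (mod 17): 84·t ≡ 13 − 53 = -40 (mod 17).
    Reduce coefficients mod 17: 16·t ≡ 11 (mod 17).
    The inverse of 16 mod 17 is 16 (since 16·16 = 256 = 15·17 + 1), so t ≡ 16·11 = 176 ≡ 6 (mod 17).
    Then x = 53 + 84·6 = 557, valid modulo lcm(84, 17) = 1428: x ≡ 557 (mod 1428).
Verify against each original: 557 mod 3 = 2, 557 mod 7 = 4, 557 mod 4 = 1, 557 mod 17 = 13.

x ≡ 557 (mod 1428).


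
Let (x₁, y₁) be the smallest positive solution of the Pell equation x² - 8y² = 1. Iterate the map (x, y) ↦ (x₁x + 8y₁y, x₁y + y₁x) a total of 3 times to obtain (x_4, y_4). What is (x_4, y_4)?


Step 1: Find the fundamental solution (x₁, y₁) of x² - 8y² = 1.
  Expand √8 as a continued fraction. a₀ = ⌊√8⌋ = 2; iterate m_{k+1} = d_k·a_k − m_k, d_{k+1} = (8 − m_{k+1}²)/d_k, a_{k+1} = ⌊(a₀ + m_{k+1})/d_{k+1}⌋ (starting m₀ = 0, d₀ = 1), with convergents p_k = a_k·p_{k-1} + p_{k-2}, q_k = a_k·q_{k-1} + q_{k-2} (p₋₁ = 1, q₋₁ = 0):
  k = 0: a₀ = 2; p₀/q₀ = 2/1; p₀² − 8·q₀² = 4 − 8 = -4.
  k = 1: m = 2, d = 4, a = ⌊(2 + 2)/4⌋ = 1; p/q = (1·2 + 1)/(1·1 + 0) = 3/1; p² − 8·q² = 9 − 8 = 1.
  The first convergent with p² − 8·q² = 1 gives the fundamental solution (x₁, y₁) = (3, 1).
Step 2: Apply the recurrence (x_{n+1}, y_{n+1}) = (x₁x_n + 8y₁y_n, x₁y_n + y₁x_n) repeatedly.
  From (x_1, y_1) = (3, 1): x_2 = 3·3 + 8·1·1 = 17; y_2 = 3·1 + 1·3 = 6.
  From (x_2, y_2) = (17, 6): x_3 = 3·17 + 8·1·6 = 99; y_3 = 3·6 + 1·17 = 35.
  From (x_3, y_3) = (99, 35): x_4 = 3·99 + 8·1·35 = 577; y_4 = 3·35 + 1·99 = 204.
Step 3: Verify x_4² - 8·y_4² = 332929 - 332928 = 1 (should be 1). ✓

(x_1, y_1) = (3, 1); (x_4, y_4) = (577, 204).


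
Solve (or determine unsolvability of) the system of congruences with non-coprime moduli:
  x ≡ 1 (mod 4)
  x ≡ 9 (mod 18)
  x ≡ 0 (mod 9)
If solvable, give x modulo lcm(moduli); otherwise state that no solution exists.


Moduli 4, 18, 9 are not pairwise coprime, so CRT works modulo lcm(m_i) when all pairwise compatibility conditions hold.
Pairwise compatibility: gcd(m_i, m_j) must divide a_i - a_j for every pair.
Merge one congruence at a time:
  Start: x ≡ 1 (mod 4).
  Combine with x ≡ 9 (mod 18): gcd(4, 18) = 2; 9 - 1 = 8, which IS divisible by 2, so compatible.
    Write x = 1 + 4·t and substitute into x ≡ 9 (mod 18): 4·t ≡ 9 − 1 = 8 (mod 18).
    Divide the congruence (and modulus) by g = 2: 2·t ≡ 4 (mod 9).
    The inverse of 2 mod 9 is 5 (since 2·5 = 10 = 1·9 + 1), so t ≡ 5·4 = 20 ≡ 2 (mod 9).
    Then x = 1 + 4·2 = 9, valid modulo lcm(4, 18) = 36: x ≡ 9 (mod 36).
  Combine with x ≡ 0 (mod 9): gcd(36, 9) = 9; 0 - 9 = -9, which IS divisible by 9, so compatible.
    Write x = 9 + 36·t and substitute into x ≡ 0 (mod 9): 36·t ≡ 0 − 9 = -9 (mod 9).
    Divide the congruence (and modulus) by g = 9: 4·t ≡ -1 (mod 1).
    Modulo 1 every t works; take t = 0.
    Then x = 9 + 36·0 = 9, valid modulo lcm(36, 9) = 36: x ≡ 9 (mod 36).
Verify: 9 mod 4 = 1, 9 mod 18 = 9, 9 mod 9 = 0.

x ≡ 9 (mod 36).


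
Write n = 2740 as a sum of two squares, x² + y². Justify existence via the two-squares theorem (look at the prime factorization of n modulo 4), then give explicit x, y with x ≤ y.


Step 1: Factor n = 2740 = 2^2 · 5 · 137.
Step 2: Check the mod-4 condition on each prime factor: 2 = 2 (special); 5 ≡ 1 (mod 4), exponent 1; 137 ≡ 1 (mod 4), exponent 1.
All primes ≡ 3 (mod 4) appear to even exponent (or don't appear), so by the two-squares theorem n IS expressible as a sum of two squares.
Step 3: Build a representation. Group n = k² · m with k = 2 and m = 5 · 137 = 685 (a product of primes ≡ 1 (mod 4)); a representation of m scales to one of n via (k·x)² + (k·y)² = k²(x² + y²). Each prime p ≡ 1 (mod 4) is itself a sum of two squares; find a² by testing p − a² for a perfect square:
  5: 5 − 1² = 4 = 2² ⇒ 5 = 1² + 2².
  137: 137 − 1² = 136, 137 − 2² = 133, 137 − 3² = 128, 137 − 4² = 121 = 11² ⇒ 137 = 4² + 11².
  Combine using the Brahmagupta–Fibonacci identity (a² + b²)(c² + d²) = (ac − bd)² + (ad + bc)² = (ac + bd)² + (ad − bc)²:
  5 · 137 = 685: from (1² + 2²)(4² + 11²), take (1·4 − 2·11, 1·11 + 2·4) = (4 − 22, 11 + 8) = (-18, 19); dropping signs (only squares matter) gives (18, 19); check 18² + 19² = 324 + 361 = 685 ✓.
  Scale by k = 2: (2·18, 2·19) = (36, 38).
Step 4: Order so x ≤ y and verify: 36² + 38² = 1296 + 1444 = 2740 = n. ✓

n = 2740 = 36² + 38² (one valid representation with x ≤ y).


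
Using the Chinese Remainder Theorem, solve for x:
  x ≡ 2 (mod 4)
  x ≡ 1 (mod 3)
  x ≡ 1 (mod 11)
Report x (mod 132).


Moduli 4, 3, 11 are pairwise coprime; by CRT there is a unique solution modulo M = 4 · 3 · 11 = 132.
Solve pairwise, accumulating the modulus:
  Start with x ≡ 2 (mod 4).
  Combine with x ≡ 1 (mod 3): since gcd(4, 3) = 1, we get a unique residue mod 12.
    Write x = 2 + 4·t and substitute into x ≡ 1 (mod 3): 4·t ≡ 1 − 2 = -1 (mod 3).
    Reduce coefficients mod 3: 1·t ≡ 2 (mod 3).
    So t ≡ 2 (mod 3).
    Then x = 2 + 4·2 = 10, valid modulo lcm(4, 3) = 12: x ≡ 10 (mod 12).
  Combine with x ≡ 1 (mod 11): since gcd(12, 11) = 1, we get a unique residue mod 132.
    Write x = 10 + 12·t and substitute into x ≡ 1 (mod 11): 12·t ≡ 1 − 10 = -9 (mod 11).
    Reduce coefficients mod 11: 1·t ≡ 2 (mod 11).
    So t ≡ 2 (mod 11).
    Then x = 10 + 12·2 = 34, valid modulo lcm(12, 11) = 132: x ≡ 34 (mod 132).
Verify: 34 mod 4 = 2 ✓, 34 mod 3 = 1 ✓, 34 mod 11 = 1 ✓.

x ≡ 34 (mod 132).


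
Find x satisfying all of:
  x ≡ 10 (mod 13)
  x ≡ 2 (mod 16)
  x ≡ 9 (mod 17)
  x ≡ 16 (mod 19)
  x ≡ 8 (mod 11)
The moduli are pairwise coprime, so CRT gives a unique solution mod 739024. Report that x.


Product of moduli M = 13 · 16 · 17 · 19 · 11 = 739024.
Merge one congruence at a time:
  Start: x ≡ 10 (mod 13).
  Combine with x ≡ 2 (mod 16); new modulus lcm = 208.
    Write x = 10 + 13·t and substitute into x ≡ 2 (mod 16): 13·t ≡ 2 − 10 = -8 (mod 16).
    Reduce coefficients mod 16: 13·t ≡ 8 (mod 16).
    The inverse of 13 mod 16 is 5 (since 13·5 = 65 = 4·16 + 1), so t ≡ 5·8 = 40 ≡ 8 (mod 16).
    Then x = 10 + 13·8 = 114, valid modulo lcm(13, 16) = 208: x ≡ 114 (mod 208).
  Combine with x ≡ 9 (mod 17); new modulus lcm = 3536.
    Write x = 114 + 208·t and substitute into x ≡ 9 (mod 17): 208·t ≡ 9 − 114 = -105 (mod 17).
    Reduce coefficients mod 17: 4·t ≡ 14 (mod 17).
    The inverse of 4 mod 17 is 13 (since 4·13 = 52 = 3·17 + 1), so t ≡ 13·14 = 182 ≡ 12 (mod 17).
    Then x = 114 + 208·12 = 2610, valid modulo lcm(208, 17) = 3536: x ≡ 2610 (mod 3536).
  Combine with x ≡ 16 (mod 19); new modulus lcm = 67184.
    Write x = 2610 + 3536·t and substitute into x ≡ 16 (mod 19): 3536·t ≡ 16 − 2610 = -2594 (mod 19).
    Reduce coefficients mod 19: 2·t ≡ 9 (mod 19).
    The inverse of 2 mod 19 is 10 (since 2·10 = 20 = 1·19 + 1), so t ≡ 10·9 = 90 ≡ 14 (mod 19).
    Then x = 2610 + 3536·14 = 52114, valid modulo lcm(3536, 19) = 67184: x ≡ 52114 (mod 67184).
  Combine with x ≡ 8 (mod 11); new modulus lcm = 739024.
    Write x = 52114 + 67184·t and substitute into x ≡ 8 (mod 11): 67184·t ≡ 8 − 52114 = -52106 (mod 11).
    Reduce coefficients mod 11: 7·t ≡ 1 (mod 11).
    The inverse of 7 mod 11 is 8 (since 7·8 = 56 = 5·11 + 1), so t ≡ 8·1 = 8 ≡ 8 (mod 11).
    Then x = 52114 + 67184·8 = 589586, valid modulo lcm(67184, 11) = 739024: x ≡ 589586 (mod 739024).
Verify against each original: 589586 mod 13 = 10, 589586 mod 16 = 2, 589586 mod 17 = 9, 589586 mod 19 = 16, 589586 mod 11 = 8.

x ≡ 589586 (mod 739024).


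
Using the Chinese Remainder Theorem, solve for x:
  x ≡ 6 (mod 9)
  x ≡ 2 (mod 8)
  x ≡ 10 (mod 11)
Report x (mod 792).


Moduli 9, 8, 11 are pairwise coprime; by CRT there is a unique solution modulo M = 9 · 8 · 11 = 792.
Solve pairwise, accumulating the modulus:
  Start with x ≡ 6 (mod 9).
  Combine with x ≡ 2 (mod 8): since gcd(9, 8) = 1, we get a unique residue mod 72.
    Write x = 6 + 9·t and substitute into x ≡ 2 (mod 8): 9·t ≡ 2 − 6 = -4 (mod 8).
    Reduce coefficients mod 8: 1·t ≡ 4 (mod 8).
    So t ≡ 4 (mod 8).
    Then x = 6 + 9·4 = 42, valid modulo lcm(9, 8) = 72: x ≡ 42 (mod 72).
  Combine with x ≡ 10 (mod 11): since gcd(72, 11) = 1, we get a unique residue mod 792.
    Write x = 42 + 72·t and substitute into x ≡ 10 (mod 11): 72·t ≡ 10 − 42 = -32 (mod 11).
    Reduce coefficients mod 11: 6·t ≡ 1 (mod 11).
    The inverse of 6 mod 11 is 2 (since 6·2 = 12 = 1·11 + 1), so t ≡ 2·1 = 2 ≡ 2 (mod 11).
    Then x = 42 + 72·2 = 186, valid modulo lcm(72, 11) = 792: x ≡ 186 (mod 792).
Verify: 186 mod 9 = 6 ✓, 186 mod 8 = 2 ✓, 186 mod 11 = 10 ✓.

x ≡ 186 (mod 792).


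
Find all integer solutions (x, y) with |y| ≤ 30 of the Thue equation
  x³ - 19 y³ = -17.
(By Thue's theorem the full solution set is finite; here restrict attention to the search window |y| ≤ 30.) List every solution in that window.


The equation is x³ - 19y³ = -17. For fixed y, x³ = 19·y³ − 17, so a solution requires the RHS to be a perfect cube.
Strategy: iterate y from -30 to 30, compute RHS = 19·y³ − 17, and check whether it is a (positive or negative) perfect cube.
Check small values of y:
  y = 0: RHS = -17 is not a perfect cube.
  y = 1: RHS = 2 is not a perfect cube.
  y = -1: RHS = -36 is not a perfect cube.
  y = 2: RHS = 135 is not a perfect cube.
  y = -2: RHS = -169 is not a perfect cube.
  y = 3: RHS = 496 is not a perfect cube.
  y = -3: RHS = -530 is not a perfect cube.
Continuing the search up to |y| = 30 finds no solutions either.
No (x, y) in the scanned range satisfies the equation.

No integer solutions with |y| ≤ 30.


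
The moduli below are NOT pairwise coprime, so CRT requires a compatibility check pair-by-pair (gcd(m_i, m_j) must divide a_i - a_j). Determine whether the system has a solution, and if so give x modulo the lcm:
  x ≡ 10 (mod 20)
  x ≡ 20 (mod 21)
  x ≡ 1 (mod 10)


Moduli 20, 21, 10 are not pairwise coprime, so CRT works modulo lcm(m_i) when all pairwise compatibility conditions hold.
Pairwise compatibility: gcd(m_i, m_j) must divide a_i - a_j for every pair.
Merge one congruence at a time:
  Start: x ≡ 10 (mod 20).
  Combine with x ≡ 20 (mod 21): gcd(20, 21) = 1; 20 - 10 = 10, which IS divisible by 1, so compatible.
    Write x = 10 + 20·t and substitute into x ≡ 20 (mod 21): 20·t ≡ 20 − 10 = 10 (mod 21).
    The inverse of 20 mod 21 is 20 (since 20·20 = 400 = 19·21 + 1), so t ≡ 20·10 = 200 ≡ 11 (mod 21).
    Then x = 10 + 20·11 = 230, valid modulo lcm(20, 21) = 420: x ≡ 230 (mod 420).
  Combine with x ≡ 1 (mod 10): gcd(420, 10) = 10, and 1 - 230 = -229 is NOT divisible by 10.
    ⇒ system is inconsistent (no integer solution).

No solution (the system is inconsistent).


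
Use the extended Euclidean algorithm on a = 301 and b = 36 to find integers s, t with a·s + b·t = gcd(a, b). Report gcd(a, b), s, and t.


Euclidean algorithm on (301, 36) — divide until remainder is 0:
  301 = 8 · 36 + 13
  36 = 2 · 13 + 10
  13 = 1 · 10 + 3
  10 = 3 · 3 + 1
  3 = 3 · 1 + 0
gcd(301, 36) = 1.
Track Bezout coefficients alongside the remainders: start with r₀ = 301 = a·1 + b·0 (s = 1, t = 0) and r₁ = 36 = a·0 + b·1 (s = 0, t = 1); each new remainder r_{k+1} = r_{k-1} − q_k·r_k inherits s_{k+1} = s_{k-1} − q_k·s_k, t_{k+1} = t_{k-1} − q_k·t_k, so r_k = a·s_k + b·t_k at every step:
  q = 8: r = 13, s = 1 − 8·0 = 1, t = 0 − 8·1 = -8  (check: 301·1 + 36·(-8) = 13)
  q = 2: r = 10, s = 0 − 2·1 = -2, t = 1 − 2·(-8) = 17  (check: 301·(-2) + 36·17 = 10)
  q = 1: r = 3, s = 1 − 1·(-2) = 3, t = -8 − 1·17 = -25  (check: 301·3 + 36·(-25) = 3)
  q = 3: r = 1, s = -2 − 3·3 = -11, t = 17 − 3·(-25) = 92  (check: 301·(-11) + 36·92 = 1)
The row with r = 1 (the gcd) gives the Bezout coefficients s = -11, t = 92.
Result: 301 · (-11) + 36 · (92) = 1.

gcd(301, 36) = 1; s = -11, t = 92 (check: 301·(-11) + 36·92 = 1).


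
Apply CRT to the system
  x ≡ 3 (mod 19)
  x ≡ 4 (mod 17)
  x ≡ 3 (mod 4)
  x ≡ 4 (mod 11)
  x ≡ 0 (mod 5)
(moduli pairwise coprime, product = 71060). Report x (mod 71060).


Product of moduli M = 19 · 17 · 4 · 11 · 5 = 71060.
Merge one congruence at a time:
  Start: x ≡ 3 (mod 19).
  Combine with x ≡ 4 (mod 17); new modulus lcm = 323.
    Write x = 3 + 19·t and substitute into x ≡ 4 (mod 17): 19·t ≡ 4 − 3 = 1 (mod 17).
    Reduce coefficients mod 17: 2·t ≡ 1 (mod 17).
    The inverse of 2 mod 17 is 9 (since 2·9 = 18 = 1·17 + 1), so t ≡ 9·1 = 9 ≡ 9 (mod 17).
    Then x = 3 + 19·9 = 174, valid modulo lcm(19, 17) = 323: x ≡ 174 (mod 323).
  Combine with x ≡ 3 (mod 4); new modulus lcm = 1292.
    Write x = 174 + 323·t and substitute into x ≡ 3 (mod 4): 323·t ≡ 3 − 174 = -171 (mod 4).
    Reduce coefficients mod 4: 3·t ≡ 1 (mod 4).
    The inverse of 3 mod 4 is 3 (since 3·3 = 9 = 2·4 + 1), so t ≡ 3·1 = 3 ≡ 3 (mod 4).
    Then x = 174 + 323·3 = 1143, valid modulo lcm(323, 4) = 1292: x ≡ 1143 (mod 1292).
  Combine with x ≡ 4 (mod 11); new modulus lcm = 14212.
    Write x = 1143 + 1292·t and substitute into x ≡ 4 (mod 11): 1292·t ≡ 4 − 1143 = -1139 (mod 11).
    Reduce coefficients mod 11: 5·t ≡ 5 (mod 11).
    The inverse of 5 mod 11 is 9 (since 5·9 = 45 = 4·11 + 1), so t ≡ 9·5 = 45 ≡ 1 (mod 11).
    Then x = 1143 + 1292·1 = 2435, valid modulo lcm(1292, 11) = 14212: x ≡ 2435 (mod 14212).
  Combine with x ≡ 0 (mod 5); new modulus lcm = 71060.
    Write x = 2435 + 14212·t and substitute into x ≡ 0 (mod 5): 14212·t ≡ 0 − 2435 = -2435 (mod 5).
    Reduce coefficients mod 5: 2·t ≡ 0 (mod 5).
    The inverse of 2 mod 5 is 3 (since 2·3 = 6 = 1·5 + 1), so t ≡ 3·0 = 0 ≡ 0 (mod 5).
    Then x = 2435 + 14212·0 = 2435, valid modulo lcm(14212, 5) = 71060: x ≡ 2435 (mod 71060).
Verify against each original: 2435 mod 19 = 3, 2435 mod 17 = 4, 2435 mod 4 = 3, 2435 mod 11 = 4, 2435 mod 5 = 0.

x ≡ 2435 (mod 71060).


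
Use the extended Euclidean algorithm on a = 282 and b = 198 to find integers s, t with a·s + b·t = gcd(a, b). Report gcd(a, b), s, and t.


Euclidean algorithm on (282, 198) — divide until remainder is 0:
  282 = 1 · 198 + 84
  198 = 2 · 84 + 30
  84 = 2 · 30 + 24
  30 = 1 · 24 + 6
  24 = 4 · 6 + 0
gcd(282, 198) = 6.
Track Bezout coefficients alongside the remainders: start with r₀ = 282 = a·1 + b·0 (s = 1, t = 0) and r₁ = 198 = a·0 + b·1 (s = 0, t = 1); each new remainder r_{k+1} = r_{k-1} − q_k·r_k inherits s_{k+1} = s_{k-1} − q_k·s_k, t_{k+1} = t_{k-1} − q_k·t_k, so r_k = a·s_k + b·t_k at every step:
  q = 1: r = 84, s = 1 − 1·0 = 1, t = 0 − 1·1 = -1  (check: 282·1 + 198·(-1) = 84)
  q = 2: r = 30, s = 0 − 2·1 = -2, t = 1 − 2·(-1) = 3  (check: 282·(-2) + 198·3 = 30)
  q = 2: r = 24, s = 1 − 2·(-2) = 5, t = -1 − 2·3 = -7  (check: 282·5 + 198·(-7) = 24)
  q = 1: r = 6, s = -2 − 1·5 = -7, t = 3 − 1·(-7) = 10  (check: 282·(-7) + 198·10 = 6)
The row with r = 6 (the gcd) gives the Bezout coefficients s = -7, t = 10.
Result: 282 · (-7) + 198 · (10) = 6.

gcd(282, 198) = 6; s = -7, t = 10 (check: 282·(-7) + 198·10 = 6).
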